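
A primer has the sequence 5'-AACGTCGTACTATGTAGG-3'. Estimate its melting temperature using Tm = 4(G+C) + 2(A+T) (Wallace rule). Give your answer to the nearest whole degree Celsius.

Base counts: A=5, T=5, G=5, C=3 (length 18).
Tm = 2·(5+5) + 4·(5+3) = 2·10 + 4·8 = 20 + 32 = 52°C.

52°C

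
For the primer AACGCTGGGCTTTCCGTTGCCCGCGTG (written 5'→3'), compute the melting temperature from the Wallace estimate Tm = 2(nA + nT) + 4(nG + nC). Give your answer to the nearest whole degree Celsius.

90°C

Base counts: A=2, T=7, G=9, C=9 (length 27).
Tm = 2·(2+7) + 4·(9+9) = 2·9 + 4·18 = 18 + 72 = 90°C.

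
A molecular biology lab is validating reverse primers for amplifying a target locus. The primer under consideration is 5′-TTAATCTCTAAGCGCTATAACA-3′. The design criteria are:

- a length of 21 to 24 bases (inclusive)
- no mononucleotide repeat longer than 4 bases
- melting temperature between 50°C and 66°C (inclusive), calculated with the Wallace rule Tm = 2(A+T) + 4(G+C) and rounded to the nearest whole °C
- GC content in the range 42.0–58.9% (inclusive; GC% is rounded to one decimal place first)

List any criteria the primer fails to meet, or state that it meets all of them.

Base counts: A=8, T=7, G=2, C=5 (length 22).
length: length 22 ✓
homopolymer run: longest run = 2 ✓
Tm: Tm = 2·15 + 4·7 = 58°C ✓
GC content: GC 7/22 = 31.8%, outside 42.0–58.9% ✗

Fails: GC content.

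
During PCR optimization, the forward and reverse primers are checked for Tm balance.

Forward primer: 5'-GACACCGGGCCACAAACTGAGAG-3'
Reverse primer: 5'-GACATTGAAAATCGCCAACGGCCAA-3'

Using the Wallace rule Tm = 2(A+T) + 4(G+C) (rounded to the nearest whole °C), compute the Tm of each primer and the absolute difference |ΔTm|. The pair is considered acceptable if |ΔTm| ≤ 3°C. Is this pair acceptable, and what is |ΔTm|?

|ΔTm| = 0°C; the pair is acceptable.

Forward: A=8 T=1 G=7 C=7 → Tm = 2·9 + 4·14 = 74°C.
Reverse: A=10 T=3 G=5 C=7 → Tm = 2·13 + 4·12 = 74°C.
|ΔTm| = |74 − 74| = 0°C, ≤ 3°C.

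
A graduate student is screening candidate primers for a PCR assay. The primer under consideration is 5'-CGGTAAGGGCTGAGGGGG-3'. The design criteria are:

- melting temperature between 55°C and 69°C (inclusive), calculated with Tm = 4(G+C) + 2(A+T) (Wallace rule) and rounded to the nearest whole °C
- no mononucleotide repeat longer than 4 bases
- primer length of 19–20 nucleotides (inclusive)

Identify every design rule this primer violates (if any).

Base counts: A=3, T=2, G=11, C=2 (length 18).
Tm: Tm = 2·5 + 4·13 = 62°C ✓
homopolymer run: longest run = 5, exceeds 4 ✗
length: length 18, outside 19–20 ✗

Fails: homopolymer run, length.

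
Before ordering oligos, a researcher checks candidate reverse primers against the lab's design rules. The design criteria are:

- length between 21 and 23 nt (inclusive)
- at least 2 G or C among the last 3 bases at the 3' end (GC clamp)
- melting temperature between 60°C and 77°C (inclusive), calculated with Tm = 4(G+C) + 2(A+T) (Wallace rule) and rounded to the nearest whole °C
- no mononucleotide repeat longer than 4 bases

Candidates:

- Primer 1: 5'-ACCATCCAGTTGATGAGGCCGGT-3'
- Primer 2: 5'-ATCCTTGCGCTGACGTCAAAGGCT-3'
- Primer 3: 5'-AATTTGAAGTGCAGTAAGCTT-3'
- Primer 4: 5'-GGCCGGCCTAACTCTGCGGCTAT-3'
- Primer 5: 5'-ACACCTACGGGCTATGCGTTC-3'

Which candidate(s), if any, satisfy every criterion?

Primer 1 (23 nt, A=5 T=5 G=7 C=6): length 23 ✓; 3' end GGT has 2 G/C ✓; Tm = 2·10 + 4·13 = 72°C ✓; longest run = 2 ✓ — passes.
Primer 2 (24 nt, A=5 T=6 G=6 C=7): length 24, outside 21–23 ✗; 3' end GCT has 2 G/C ✓; Tm = 2·11 + 4·13 = 74°C ✓; longest run = 3 ✓ — fails.
Primer 3 (21 nt, A=7 T=7 G=5 C=2): length 21 ✓; 3' end CTT has 1 G/C, need ≥2 ✗; Tm = 2·14 + 4·7 = 56°C, outside 60–77°C ✗; longest run = 3 ✓ — fails.
Primer 4 (23 nt, A=3 T=5 G=7 C=8): length 23 ✓; 3' end TAT has 0 G/C, need ≥2 ✗; Tm = 2·8 + 4·15 = 76°C ✓; longest run = 2 ✓ — fails.
Primer 5 (21 nt, A=4 T=5 G=5 C=7): length 21 ✓; 3' end TTC has 1 G/C, need ≥2 ✗; Tm = 2·9 + 4·12 = 66°C ✓; longest run = 3 ✓ — fails.

Primer 1 only.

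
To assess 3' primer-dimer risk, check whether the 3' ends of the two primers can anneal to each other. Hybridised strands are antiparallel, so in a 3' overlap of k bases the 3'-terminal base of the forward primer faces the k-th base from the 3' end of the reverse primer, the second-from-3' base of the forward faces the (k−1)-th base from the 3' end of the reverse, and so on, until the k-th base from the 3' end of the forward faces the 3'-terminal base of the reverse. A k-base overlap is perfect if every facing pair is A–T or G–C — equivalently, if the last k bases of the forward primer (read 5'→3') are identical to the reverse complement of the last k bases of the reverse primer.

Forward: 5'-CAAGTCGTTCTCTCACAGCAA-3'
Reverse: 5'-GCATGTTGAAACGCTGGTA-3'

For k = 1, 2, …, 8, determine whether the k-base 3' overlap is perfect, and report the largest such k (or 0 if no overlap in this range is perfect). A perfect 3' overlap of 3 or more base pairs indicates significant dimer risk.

Longest perfect overlap: 0 complementary base pairs; below the dimer-risk threshold (threshold 3).

Last 8 bases (5'→3') — forward …CACAGCAA, reverse …CGCTGGTA.
Reverse complement of the reverse primer's last 8 bases: TACCAGCG; its first k bases are the reverse complement of the reverse primer's last k bases, so a perfect k-base overlap needs the forward primer's last k bases to equal them.
Comparing (forward last k vs required): k=1: A vs T ✗; k=2: AA vs TA ✗; k=3: CAA vs TAC ✗; k=4: GCAA vs TACC ✗; k=5: AGCAA vs TACCA ✗; k=6: CAGCAA vs TACCAG ✗; k=7: ACAGCAA vs TACCAGC ✗; k=8: CACAGCAA vs TACCAGCG ✗.
No overlap length from 1 to 8 is perfect, so the longest perfect 3' overlap is 0.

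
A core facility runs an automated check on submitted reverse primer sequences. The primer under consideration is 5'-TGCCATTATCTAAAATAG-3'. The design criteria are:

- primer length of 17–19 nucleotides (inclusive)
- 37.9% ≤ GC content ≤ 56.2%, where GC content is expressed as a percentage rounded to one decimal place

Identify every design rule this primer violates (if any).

Fails: GC content.

Base counts: A=7, T=6, G=2, C=3 (length 18).
length: length 18 ✓
GC content: GC 5/18 = 27.8%, outside 37.9–56.2% ✗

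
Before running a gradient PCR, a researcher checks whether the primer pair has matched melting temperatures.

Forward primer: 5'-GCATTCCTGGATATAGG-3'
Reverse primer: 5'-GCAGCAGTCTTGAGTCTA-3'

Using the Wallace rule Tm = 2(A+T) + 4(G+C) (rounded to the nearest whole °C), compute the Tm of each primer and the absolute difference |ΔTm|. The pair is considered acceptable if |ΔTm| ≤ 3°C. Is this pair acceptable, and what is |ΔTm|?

|ΔTm| = 4°C; the pair is not acceptable.

Forward: A=4 T=5 G=5 C=3 → Tm = 2·9 + 4·8 = 50°C.
Reverse: A=4 T=5 G=5 C=4 → Tm = 2·9 + 4·9 = 54°C.
|ΔTm| = |50 − 54| = 4°C, > 3°C.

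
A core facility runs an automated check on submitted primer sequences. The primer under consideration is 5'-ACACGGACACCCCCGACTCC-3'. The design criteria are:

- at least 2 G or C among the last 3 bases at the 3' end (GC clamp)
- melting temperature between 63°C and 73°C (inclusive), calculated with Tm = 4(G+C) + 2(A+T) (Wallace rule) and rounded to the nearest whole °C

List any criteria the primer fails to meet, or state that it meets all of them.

Base counts: A=5, T=1, G=3, C=11 (length 20).
GC clamp: 3' end TCC has 2 G/C ✓
Tm: Tm = 2·6 + 4·14 = 68°C ✓

Meets all criteria.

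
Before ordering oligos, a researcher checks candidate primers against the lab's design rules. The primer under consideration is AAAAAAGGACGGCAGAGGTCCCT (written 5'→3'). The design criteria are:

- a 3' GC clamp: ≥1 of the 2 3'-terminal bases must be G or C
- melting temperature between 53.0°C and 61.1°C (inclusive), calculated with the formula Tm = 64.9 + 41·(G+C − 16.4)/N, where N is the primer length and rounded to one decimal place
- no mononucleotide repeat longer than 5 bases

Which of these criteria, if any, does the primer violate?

Base counts: A=9, T=2, G=7, C=5 (length 23).
GC clamp: 3' end CT has 1 G/C ✓
Tm: Tm = 64.9 + 41·(12 − 16.4)/23 = 57.1°C ✓
homopolymer run: longest run = 6, exceeds 5 ✗

Fails: homopolymer run.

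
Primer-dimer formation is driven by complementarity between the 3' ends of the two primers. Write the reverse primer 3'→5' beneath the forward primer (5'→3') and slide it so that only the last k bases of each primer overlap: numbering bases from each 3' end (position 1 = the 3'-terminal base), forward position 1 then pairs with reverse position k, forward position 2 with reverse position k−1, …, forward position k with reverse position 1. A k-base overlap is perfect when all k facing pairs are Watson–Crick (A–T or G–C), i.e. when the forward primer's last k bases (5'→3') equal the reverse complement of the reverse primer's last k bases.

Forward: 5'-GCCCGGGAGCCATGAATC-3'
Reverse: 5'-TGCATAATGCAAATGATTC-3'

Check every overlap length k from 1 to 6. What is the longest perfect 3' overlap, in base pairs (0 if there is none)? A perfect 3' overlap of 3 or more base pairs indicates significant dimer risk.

Last 6 bases (5'→3') — forward …TGAATC, reverse …TGATTC.
Reverse complement of the reverse primer's last 6 bases: GAATCA; its first k bases are the reverse complement of the reverse primer's last k bases, so a perfect k-base overlap needs the forward primer's last k bases to equal them.
Comparing (forward last k vs required): k=1: C vs G ✗; k=2: TC vs GA ✗; k=3: ATC vs GAA ✗; k=4: AATC vs GAAT ✗; k=5: GAATC vs GAATC ✓; k=6: TGAATC vs GAATCA ✗.
Only k = 5 is perfect, so the longest perfect 3' overlap is 5.

Longest perfect overlap: 5 complementary base pairs; significant dimer risk (threshold 3).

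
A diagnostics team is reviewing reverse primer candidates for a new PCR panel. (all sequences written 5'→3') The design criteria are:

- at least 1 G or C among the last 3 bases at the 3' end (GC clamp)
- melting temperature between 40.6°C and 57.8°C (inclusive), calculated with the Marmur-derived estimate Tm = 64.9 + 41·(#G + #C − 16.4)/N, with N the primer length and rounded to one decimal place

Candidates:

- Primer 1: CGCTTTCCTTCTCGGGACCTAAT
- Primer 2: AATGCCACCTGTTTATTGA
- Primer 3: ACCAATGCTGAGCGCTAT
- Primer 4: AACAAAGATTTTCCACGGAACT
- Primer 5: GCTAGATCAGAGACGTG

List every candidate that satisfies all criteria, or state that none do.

Primer 1 (23 nt, A=3 T=8 G=4 C=8): 3' end AAT has 0 G/C, need ≥1 ✗; Tm = 64.9 + 41·(12 − 16.4)/23 = 57.1°C ✓ — fails.
Primer 2 (19 nt, A=5 T=7 G=3 C=4): 3' end TGA has 1 G/C ✓; Tm = 64.9 + 41·(7 − 16.4)/19 = 44.6°C ✓ — passes.
Primer 3 (18 nt, A=5 T=4 G=4 C=5): 3' end TAT has 0 G/C, need ≥1 ✗; Tm = 64.9 + 41·(9 − 16.4)/18 = 48.0°C ✓ — fails.
Primer 4 (22 nt, A=9 T=5 G=3 C=5): 3' end ACT has 1 G/C ✓; Tm = 64.9 + 41·(8 − 16.4)/22 = 49.2°C ✓ — passes.
Primer 5 (17 nt, A=5 T=3 G=6 C=3): 3' end GTG has 2 G/C ✓; Tm = 64.9 + 41·(9 − 16.4)/17 = 47.1°C ✓ — passes.

Primer 2, Primer 4 and Primer 5.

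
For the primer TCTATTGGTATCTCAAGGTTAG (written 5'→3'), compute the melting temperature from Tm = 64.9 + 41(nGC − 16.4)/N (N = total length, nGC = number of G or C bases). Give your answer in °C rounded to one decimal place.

Base counts: A=5, T=9, G=5, C=3; G+C = 8, N = 22.
Tm = 64.9 + 41·(8 − 16.4)/22 = 64.9 + -344.40/22 = 49.2°C.

49.2°C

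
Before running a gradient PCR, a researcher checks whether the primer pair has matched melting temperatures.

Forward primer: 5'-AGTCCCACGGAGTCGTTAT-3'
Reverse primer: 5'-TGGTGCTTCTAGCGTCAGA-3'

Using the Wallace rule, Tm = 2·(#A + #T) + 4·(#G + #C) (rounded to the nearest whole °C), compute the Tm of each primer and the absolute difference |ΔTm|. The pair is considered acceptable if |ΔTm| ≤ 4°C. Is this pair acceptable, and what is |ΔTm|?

Forward: A=4 T=5 G=5 C=5 → Tm = 2·9 + 4·10 = 58°C.
Reverse: A=3 T=6 G=6 C=4 → Tm = 2·9 + 4·10 = 58°C.
|ΔTm| = |58 − 58| = 0°C, ≤ 4°C.

|ΔTm| = 0°C; the pair is acceptable.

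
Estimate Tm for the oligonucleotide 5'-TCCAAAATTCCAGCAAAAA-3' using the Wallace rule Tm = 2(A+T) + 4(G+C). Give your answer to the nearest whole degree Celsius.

Base counts: A=10, T=3, G=1, C=5 (length 19).
Tm = 2·(10+3) + 4·(1+5) = 2·13 + 4·6 = 26 + 24 = 50°C.

50°C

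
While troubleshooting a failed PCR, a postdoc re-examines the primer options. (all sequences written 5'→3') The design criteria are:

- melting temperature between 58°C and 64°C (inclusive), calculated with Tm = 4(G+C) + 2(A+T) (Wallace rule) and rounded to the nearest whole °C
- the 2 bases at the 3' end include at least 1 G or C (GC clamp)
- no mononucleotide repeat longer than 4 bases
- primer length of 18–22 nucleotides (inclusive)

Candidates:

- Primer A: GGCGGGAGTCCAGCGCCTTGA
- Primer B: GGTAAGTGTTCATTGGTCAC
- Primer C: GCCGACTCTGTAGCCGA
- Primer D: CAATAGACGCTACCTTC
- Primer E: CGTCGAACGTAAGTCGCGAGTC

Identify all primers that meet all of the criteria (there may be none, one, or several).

Primer B only.

Primer A (21 nt, A=3 T=3 G=9 C=6): Tm = 2·6 + 4·15 = 72°C, outside 58–64°C ✗; 3' end GA has 1 G/C ✓; longest run = 3 ✓; length 21 ✓ — fails.
Primer B (20 nt, A=4 T=7 G=6 C=3): Tm = 2·11 + 4·9 = 58°C ✓; 3' end AC has 1 G/C ✓; longest run = 2 ✓; length 20 ✓ — passes.
Primer C (17 nt, A=3 T=3 G=5 C=6): Tm = 2·6 + 4·11 = 56°C, outside 58–64°C ✗; 3' end GA has 1 G/C ✓; longest run = 2 ✓; length 17, outside 18–22 ✗ — fails.
Primer D (17 nt, A=5 T=4 G=2 C=6): Tm = 2·9 + 4·8 = 50°C, outside 58–64°C ✗; 3' end TC has 1 G/C ✓; longest run = 2 ✓; length 17, outside 18–22 ✗ — fails.
Primer E (22 nt, A=5 T=4 G=7 C=6): Tm = 2·9 + 4·13 = 70°C, outside 58–64°C ✗; 3' end TC has 1 G/C ✓; longest run = 2 ✓; length 22 ✓ — fails.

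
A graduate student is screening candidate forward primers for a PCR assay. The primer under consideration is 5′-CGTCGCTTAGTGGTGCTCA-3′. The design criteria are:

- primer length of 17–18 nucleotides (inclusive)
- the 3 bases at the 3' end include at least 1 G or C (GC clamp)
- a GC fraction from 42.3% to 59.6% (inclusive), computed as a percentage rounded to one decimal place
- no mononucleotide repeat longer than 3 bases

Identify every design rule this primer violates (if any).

Fails: length.

Base counts: A=2, T=6, G=6, C=5 (length 19).
length: length 19, outside 17–18 ✗
GC clamp: 3' end TCA has 1 G/C ✓
GC content: GC 11/19 = 57.9% ✓
homopolymer run: longest run = 2 ✓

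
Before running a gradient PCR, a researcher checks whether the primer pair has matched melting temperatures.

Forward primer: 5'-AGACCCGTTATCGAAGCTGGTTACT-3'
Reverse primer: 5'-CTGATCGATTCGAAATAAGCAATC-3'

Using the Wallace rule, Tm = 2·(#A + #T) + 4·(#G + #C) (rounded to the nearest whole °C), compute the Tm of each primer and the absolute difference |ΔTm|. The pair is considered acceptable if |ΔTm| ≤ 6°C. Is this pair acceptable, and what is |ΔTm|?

Forward: A=6 T=7 G=6 C=6 → Tm = 2·13 + 4·12 = 74°C.
Reverse: A=9 T=6 G=4 C=5 → Tm = 2·15 + 4·9 = 66°C.
|ΔTm| = |74 − 66| = 8°C, > 6°C.

|ΔTm| = 8°C; the pair is not acceptable.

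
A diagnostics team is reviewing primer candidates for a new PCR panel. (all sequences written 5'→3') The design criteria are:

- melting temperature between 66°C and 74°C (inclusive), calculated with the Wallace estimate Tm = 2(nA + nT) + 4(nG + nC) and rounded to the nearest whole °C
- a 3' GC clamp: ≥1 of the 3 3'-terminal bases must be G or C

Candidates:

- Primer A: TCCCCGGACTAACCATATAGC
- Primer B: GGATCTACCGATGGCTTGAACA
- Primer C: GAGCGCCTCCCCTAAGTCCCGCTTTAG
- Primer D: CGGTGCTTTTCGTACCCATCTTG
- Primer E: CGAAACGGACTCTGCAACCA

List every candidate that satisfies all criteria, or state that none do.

Primer A (21 nt, A=6 T=4 G=3 C=8): Tm = 2·10 + 4·11 = 64°C, outside 66–74°C ✗; 3' end AGC has 2 G/C ✓ — fails.
Primer B (22 nt, A=6 T=5 G=6 C=5): Tm = 2·11 + 4·11 = 66°C ✓; 3' end ACA has 1 G/C ✓ — passes.
Primer C (27 nt, A=4 T=6 G=6 C=11): Tm = 2·10 + 4·17 = 88°C, outside 66–74°C ✗; 3' end TAG has 1 G/C ✓ — fails.
Primer D (23 nt, A=2 T=9 G=5 C=7): Tm = 2·11 + 4·12 = 70°C ✓; 3' end TTG has 1 G/C ✓ — passes.
Primer E (20 nt, A=7 T=2 G=4 C=7): Tm = 2·9 + 4·11 = 62°C, outside 66–74°C ✗; 3' end CCA has 2 G/C ✓ — fails.

Primer B and Primer D.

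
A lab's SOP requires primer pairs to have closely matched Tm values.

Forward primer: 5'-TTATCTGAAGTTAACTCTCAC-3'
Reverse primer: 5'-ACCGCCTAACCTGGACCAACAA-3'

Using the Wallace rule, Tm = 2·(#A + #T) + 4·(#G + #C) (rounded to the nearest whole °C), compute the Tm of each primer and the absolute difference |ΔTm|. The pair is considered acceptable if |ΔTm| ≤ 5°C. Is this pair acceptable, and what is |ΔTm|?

Forward: A=6 T=8 G=2 C=5 → Tm = 2·14 + 4·7 = 56°C.
Reverse: A=8 T=2 G=3 C=9 → Tm = 2·10 + 4·12 = 68°C.
|ΔTm| = |56 − 68| = 12°C, > 5°C.

|ΔTm| = 12°C; the pair is not acceptable.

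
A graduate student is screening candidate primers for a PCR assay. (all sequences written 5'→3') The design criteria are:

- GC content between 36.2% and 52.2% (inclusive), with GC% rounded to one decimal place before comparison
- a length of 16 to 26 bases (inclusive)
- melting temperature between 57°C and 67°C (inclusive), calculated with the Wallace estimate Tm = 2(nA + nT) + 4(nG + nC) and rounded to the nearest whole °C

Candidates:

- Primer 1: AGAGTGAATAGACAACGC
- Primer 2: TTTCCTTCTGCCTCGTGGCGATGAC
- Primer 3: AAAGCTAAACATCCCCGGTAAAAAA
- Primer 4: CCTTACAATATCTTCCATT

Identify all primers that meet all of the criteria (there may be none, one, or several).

Primer 1 (18 nt, A=8 T=2 G=5 C=3): GC 8/18 = 44.4% ✓; length 18 ✓; Tm = 2·10 + 4·8 = 52°C, outside 57–67°C ✗ — fails.
Primer 2 (25 nt, A=2 T=9 G=6 C=8): GC 14/25 = 56.0%, outside 36.2–52.2% ✗; length 25 ✓; Tm = 2·11 + 4·14 = 78°C, outside 57–67°C ✗ — fails.
Primer 3 (25 nt, A=13 T=3 G=3 C=6): GC 9/25 = 36.0%, outside 36.2–52.2% ✗; length 25 ✓; Tm = 2·16 + 4·9 = 68°C, outside 57–67°C ✗ — fails.
Primer 4 (19 nt, A=5 T=8 G=0 C=6): GC 6/19 = 31.6%, outside 36.2–52.2% ✗; length 19 ✓; Tm = 2·13 + 4·6 = 50°C, outside 57–67°C ✗ — fails.

None of the candidates satisfy all criteria.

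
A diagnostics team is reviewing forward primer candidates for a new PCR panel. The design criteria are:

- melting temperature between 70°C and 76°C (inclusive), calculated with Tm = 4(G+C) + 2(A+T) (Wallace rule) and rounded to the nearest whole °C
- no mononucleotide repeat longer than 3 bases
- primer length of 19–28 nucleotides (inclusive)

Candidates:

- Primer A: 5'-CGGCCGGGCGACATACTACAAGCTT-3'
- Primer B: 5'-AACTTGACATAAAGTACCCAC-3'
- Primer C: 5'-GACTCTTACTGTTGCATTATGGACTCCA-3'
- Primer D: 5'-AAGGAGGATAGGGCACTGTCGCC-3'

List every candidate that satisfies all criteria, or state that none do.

Primer D only.

Primer A (25 nt, A=6 T=4 G=7 C=8): Tm = 2·10 + 4·15 = 80°C, outside 70–76°C ✗; longest run = 3 ✓; length 25 ✓ — fails.
Primer B (21 nt, A=9 T=4 G=2 C=6): Tm = 2·13 + 4·8 = 58°C, outside 70–76°C ✗; longest run = 3 ✓; length 21 ✓ — fails.
Primer C (28 nt, A=6 T=10 G=5 C=7): Tm = 2·16 + 4·12 = 80°C, outside 70–76°C ✗; longest run = 2 ✓; length 28 ✓ — fails.
Primer D (23 nt, A=6 T=3 G=9 C=5): Tm = 2·9 + 4·14 = 74°C ✓; longest run = 3 ✓; length 23 ✓ — passes.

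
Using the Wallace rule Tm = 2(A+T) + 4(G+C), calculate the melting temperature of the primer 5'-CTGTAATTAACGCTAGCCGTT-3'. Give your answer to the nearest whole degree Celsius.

60°C

Base counts: A=5, T=7, G=4, C=5 (length 21).
Tm = 2·(5+7) + 4·(4+5) = 2·12 + 4·9 = 24 + 36 = 60°C.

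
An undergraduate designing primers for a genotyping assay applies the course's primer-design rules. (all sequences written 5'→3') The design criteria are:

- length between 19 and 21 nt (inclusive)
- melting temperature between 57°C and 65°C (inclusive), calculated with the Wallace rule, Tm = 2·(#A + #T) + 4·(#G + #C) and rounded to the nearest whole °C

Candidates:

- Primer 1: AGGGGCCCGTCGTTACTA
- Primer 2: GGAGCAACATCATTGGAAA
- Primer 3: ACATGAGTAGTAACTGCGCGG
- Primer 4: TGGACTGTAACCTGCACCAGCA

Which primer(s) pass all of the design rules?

Primer 3 only.

Primer 1 (18 nt, A=3 T=4 G=6 C=5): length 18, outside 19–21 ✗; Tm = 2·7 + 4·11 = 58°C ✓ — fails.
Primer 2 (19 nt, A=8 T=3 G=5 C=3): length 19 ✓; Tm = 2·11 + 4·8 = 54°C, outside 57–65°C ✗ — fails.
Primer 3 (21 nt, A=6 T=4 G=7 C=4): length 21 ✓; Tm = 2·10 + 4·11 = 64°C ✓ — passes.
Primer 4 (22 nt, A=6 T=4 G=5 C=7): length 22, outside 19–21 ✗; Tm = 2·10 + 4·12 = 68°C, outside 57–65°C ✗ — fails.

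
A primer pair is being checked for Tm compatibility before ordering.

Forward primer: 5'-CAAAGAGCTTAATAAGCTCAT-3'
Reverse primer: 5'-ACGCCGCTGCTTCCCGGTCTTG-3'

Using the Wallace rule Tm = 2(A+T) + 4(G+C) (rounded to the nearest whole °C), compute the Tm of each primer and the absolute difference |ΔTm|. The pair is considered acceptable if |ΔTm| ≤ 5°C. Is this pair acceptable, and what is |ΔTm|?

|ΔTm| = 18°C; the pair is not acceptable.

Forward: A=9 T=5 G=3 C=4 → Tm = 2·14 + 4·7 = 56°C.
Reverse: A=1 T=6 G=6 C=9 → Tm = 2·7 + 4·15 = 74°C.
|ΔTm| = |56 − 74| = 18°C, > 5°C.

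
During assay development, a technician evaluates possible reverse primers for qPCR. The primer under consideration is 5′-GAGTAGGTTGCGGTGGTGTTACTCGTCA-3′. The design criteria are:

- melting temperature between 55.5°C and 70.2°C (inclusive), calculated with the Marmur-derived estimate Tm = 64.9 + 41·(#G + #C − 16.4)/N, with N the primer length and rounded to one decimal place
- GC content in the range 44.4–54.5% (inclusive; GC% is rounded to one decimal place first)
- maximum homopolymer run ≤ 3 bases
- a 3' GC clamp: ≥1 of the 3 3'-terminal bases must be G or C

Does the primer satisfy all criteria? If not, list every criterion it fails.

Meets all criteria.

Base counts: A=4, T=9, G=11, C=4 (length 28).
Tm: Tm = 64.9 + 41·(15 − 16.4)/28 = 62.9°C ✓
GC content: GC 15/28 = 53.6% ✓
homopolymer run: longest run = 2 ✓
GC clamp: 3' end TCA has 1 G/C ✓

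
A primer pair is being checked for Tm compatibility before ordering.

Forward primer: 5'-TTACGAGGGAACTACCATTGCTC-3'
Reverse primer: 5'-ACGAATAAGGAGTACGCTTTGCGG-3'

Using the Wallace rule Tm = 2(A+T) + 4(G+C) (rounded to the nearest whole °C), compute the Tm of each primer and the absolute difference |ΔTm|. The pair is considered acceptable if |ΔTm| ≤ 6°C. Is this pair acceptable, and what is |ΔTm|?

|ΔTm| = 4°C; the pair is acceptable.

Forward: A=6 T=6 G=5 C=6 → Tm = 2·12 + 4·11 = 68°C.
Reverse: A=7 T=5 G=8 C=4 → Tm = 2·12 + 4·12 = 72°C.
|ΔTm| = |68 − 72| = 4°C, ≤ 6°C.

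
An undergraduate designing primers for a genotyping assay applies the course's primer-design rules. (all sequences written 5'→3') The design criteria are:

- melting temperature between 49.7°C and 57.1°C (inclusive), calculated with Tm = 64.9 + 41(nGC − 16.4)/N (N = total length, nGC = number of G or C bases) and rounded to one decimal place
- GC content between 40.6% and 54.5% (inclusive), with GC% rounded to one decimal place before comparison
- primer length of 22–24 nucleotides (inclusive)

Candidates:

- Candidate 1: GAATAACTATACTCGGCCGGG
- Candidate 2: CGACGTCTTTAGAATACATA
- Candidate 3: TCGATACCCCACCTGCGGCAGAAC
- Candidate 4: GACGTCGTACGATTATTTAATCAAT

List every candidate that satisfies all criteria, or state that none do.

Candidate 1 (21 nt, A=6 T=4 G=6 C=5): Tm = 64.9 + 41·(11 − 16.4)/21 = 54.4°C ✓; GC 11/21 = 52.4% ✓; length 21, outside 22–24 ✗ — fails.
Candidate 2 (20 nt, A=7 T=6 G=3 C=4): Tm = 64.9 + 41·(7 − 16.4)/20 = 45.6°C, outside 49.7–57.1°C ✗; GC 7/20 = 35.0%, outside 40.6–54.5% ✗; length 20, outside 22–24 ✗ — fails.
Candidate 3 (24 nt, A=6 T=3 G=5 C=10): Tm = 64.9 + 41·(15 − 16.4)/24 = 62.5°C, outside 49.7–57.1°C ✗; GC 15/24 = 62.5%, outside 40.6–54.5% ✗; length 24 ✓ — fails.
Candidate 4 (25 nt, A=8 T=9 G=4 C=4): Tm = 64.9 + 41·(8 − 16.4)/25 = 51.1°C ✓; GC 8/25 = 32.0%, outside 40.6–54.5% ✗; length 25, outside 22–24 ✗ — fails.

None of the candidates satisfy all criteria.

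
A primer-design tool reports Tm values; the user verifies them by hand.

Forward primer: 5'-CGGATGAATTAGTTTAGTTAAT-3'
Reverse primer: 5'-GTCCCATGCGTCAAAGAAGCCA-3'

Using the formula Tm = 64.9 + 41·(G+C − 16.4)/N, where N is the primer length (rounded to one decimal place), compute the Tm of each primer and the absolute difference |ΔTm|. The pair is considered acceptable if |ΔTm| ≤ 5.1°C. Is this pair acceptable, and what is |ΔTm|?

Forward: G+C = 6, N = 22 → Tm = 64.9 + 41·(6 − 16.4)/22 = 45.5°C.
Reverse: G+C = 12, N = 22 → Tm = 64.9 + 41·(12 − 16.4)/22 = 56.7°C.
|ΔTm| = |45.5 − 56.7| = 11.2°C, > 5.1°C.

|ΔTm| = 11.2°C; the pair is not acceptable.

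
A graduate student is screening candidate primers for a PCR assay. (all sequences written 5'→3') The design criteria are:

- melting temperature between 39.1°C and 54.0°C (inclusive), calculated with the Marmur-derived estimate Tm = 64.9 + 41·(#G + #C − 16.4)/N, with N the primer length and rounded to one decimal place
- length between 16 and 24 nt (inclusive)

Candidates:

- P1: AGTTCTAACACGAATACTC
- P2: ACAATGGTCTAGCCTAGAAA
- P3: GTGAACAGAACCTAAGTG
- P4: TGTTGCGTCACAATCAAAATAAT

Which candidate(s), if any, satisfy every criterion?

P1 (19 nt, A=7 T=5 G=2 C=5): Tm = 64.9 + 41·(7 − 16.4)/19 = 44.6°C ✓; length 19 ✓ — passes.
P2 (20 nt, A=8 T=4 G=4 C=4): Tm = 64.9 + 41·(8 − 16.4)/20 = 47.7°C ✓; length 20 ✓ — passes.
P3 (18 nt, A=7 T=3 G=5 C=3): Tm = 64.9 + 41·(8 − 16.4)/18 = 45.8°C ✓; length 18 ✓ — passes.
P4 (23 nt, A=9 T=7 G=3 C=4): Tm = 64.9 + 41·(7 − 16.4)/23 = 48.1°C ✓; length 23 ✓ — passes.

P1, P2, P3 and P4.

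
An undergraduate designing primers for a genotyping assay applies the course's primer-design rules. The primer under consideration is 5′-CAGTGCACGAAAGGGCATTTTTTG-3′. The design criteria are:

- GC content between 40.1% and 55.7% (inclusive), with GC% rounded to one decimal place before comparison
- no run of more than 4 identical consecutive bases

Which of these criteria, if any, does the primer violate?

Base counts: A=6, T=7, G=7, C=4 (length 24).
GC content: GC 11/24 = 45.8% ✓
homopolymer run: longest run = 6, exceeds 4 ✗

Fails: homopolymer run.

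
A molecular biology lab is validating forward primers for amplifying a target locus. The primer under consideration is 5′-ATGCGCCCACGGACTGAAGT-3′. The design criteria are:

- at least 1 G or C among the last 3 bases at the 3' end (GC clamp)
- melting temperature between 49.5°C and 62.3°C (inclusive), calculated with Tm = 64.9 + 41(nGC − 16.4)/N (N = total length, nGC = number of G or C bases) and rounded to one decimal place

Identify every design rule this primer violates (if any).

Meets all criteria.

Base counts: A=5, T=3, G=6, C=6 (length 20).
GC clamp: 3' end AGT has 1 G/C ✓
Tm: Tm = 64.9 + 41·(12 − 16.4)/20 = 55.9°C ✓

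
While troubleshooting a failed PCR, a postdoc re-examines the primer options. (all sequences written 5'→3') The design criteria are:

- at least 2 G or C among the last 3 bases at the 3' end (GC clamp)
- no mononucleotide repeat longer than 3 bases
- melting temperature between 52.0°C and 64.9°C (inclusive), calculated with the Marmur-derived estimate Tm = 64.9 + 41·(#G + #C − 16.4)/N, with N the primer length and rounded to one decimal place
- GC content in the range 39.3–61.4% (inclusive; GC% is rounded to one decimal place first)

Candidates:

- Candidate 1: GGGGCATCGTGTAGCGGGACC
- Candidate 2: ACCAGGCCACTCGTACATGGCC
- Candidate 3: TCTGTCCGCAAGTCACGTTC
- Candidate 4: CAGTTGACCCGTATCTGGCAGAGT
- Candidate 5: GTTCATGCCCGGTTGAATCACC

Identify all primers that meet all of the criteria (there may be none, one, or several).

Candidate 1 (21 nt, A=3 T=3 G=10 C=5): 3' end ACC has 2 G/C ✓; longest run = 4, exceeds 3 ✗; Tm = 64.9 + 41·(15 − 16.4)/21 = 62.2°C ✓; GC 15/21 = 71.4%, outside 39.3–61.4% ✗ — fails.
Candidate 2 (22 nt, A=5 T=3 G=5 C=9): 3' end GCC has 3 G/C ✓; longest run = 2 ✓; Tm = 64.9 + 41·(14 − 16.4)/22 = 60.4°C ✓; GC 14/22 = 63.6%, outside 39.3–61.4% ✗ — fails.
Candidate 3 (20 nt, A=3 T=6 G=4 C=7): 3' end TTC has 1 G/C, need ≥2 ✗; longest run = 2 ✓; Tm = 64.9 + 41·(11 − 16.4)/20 = 53.8°C ✓; GC 11/20 = 55.0% ✓ — fails.
Candidate 4 (24 nt, A=5 T=6 G=7 C=6): 3' end AGT has 1 G/C, need ≥2 ✗; longest run = 3 ✓; Tm = 64.9 + 41·(13 − 16.4)/24 = 59.1°C ✓; GC 13/24 = 54.2% ✓ — fails.
Candidate 5 (22 nt, A=4 T=6 G=5 C=7): 3' end ACC has 2 G/C ✓; longest run = 3 ✓; Tm = 64.9 + 41·(12 − 16.4)/22 = 56.7°C ✓; GC 12/22 = 54.5% ✓ — passes.

Candidate 5 only.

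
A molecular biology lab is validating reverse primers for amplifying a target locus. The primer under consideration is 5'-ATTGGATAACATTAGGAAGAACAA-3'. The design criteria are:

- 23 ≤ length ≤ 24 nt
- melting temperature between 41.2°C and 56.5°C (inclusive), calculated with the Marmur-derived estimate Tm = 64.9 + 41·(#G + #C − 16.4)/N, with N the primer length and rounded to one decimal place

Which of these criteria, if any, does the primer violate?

Base counts: A=12, T=5, G=5, C=2 (length 24).
length: length 24 ✓
Tm: Tm = 64.9 + 41·(7 − 16.4)/24 = 48.8°C ✓

Meets all criteria.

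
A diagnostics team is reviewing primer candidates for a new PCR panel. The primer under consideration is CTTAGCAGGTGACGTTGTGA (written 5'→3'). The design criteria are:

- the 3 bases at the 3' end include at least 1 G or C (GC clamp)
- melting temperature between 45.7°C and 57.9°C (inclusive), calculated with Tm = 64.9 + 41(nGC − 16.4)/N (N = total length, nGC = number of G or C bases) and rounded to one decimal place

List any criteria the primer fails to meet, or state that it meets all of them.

Base counts: A=4, T=6, G=7, C=3 (length 20).
GC clamp: 3' end TGA has 1 G/C ✓
Tm: Tm = 64.9 + 41·(10 − 16.4)/20 = 51.8°C ✓

Meets all criteria.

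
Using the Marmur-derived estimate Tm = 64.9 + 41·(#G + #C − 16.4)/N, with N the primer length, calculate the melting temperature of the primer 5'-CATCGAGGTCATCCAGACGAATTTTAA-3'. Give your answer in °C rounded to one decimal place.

56.7°C

Base counts: A=9, T=7, G=5, C=6; G+C = 11, N = 27.
Tm = 64.9 + 41·(11 − 16.4)/27 = 64.9 + -221.40/27 = 56.7°C.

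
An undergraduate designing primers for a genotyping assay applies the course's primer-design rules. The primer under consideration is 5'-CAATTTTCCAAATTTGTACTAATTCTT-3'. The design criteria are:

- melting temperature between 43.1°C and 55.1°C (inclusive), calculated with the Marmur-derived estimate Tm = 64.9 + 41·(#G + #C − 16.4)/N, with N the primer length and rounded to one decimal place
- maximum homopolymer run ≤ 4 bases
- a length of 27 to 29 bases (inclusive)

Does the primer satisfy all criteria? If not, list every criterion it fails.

Meets all criteria.

Base counts: A=8, T=13, G=1, C=5 (length 27).
Tm: Tm = 64.9 + 41·(6 − 16.4)/27 = 49.1°C ✓
homopolymer run: longest run = 4 ✓
length: length 27 ✓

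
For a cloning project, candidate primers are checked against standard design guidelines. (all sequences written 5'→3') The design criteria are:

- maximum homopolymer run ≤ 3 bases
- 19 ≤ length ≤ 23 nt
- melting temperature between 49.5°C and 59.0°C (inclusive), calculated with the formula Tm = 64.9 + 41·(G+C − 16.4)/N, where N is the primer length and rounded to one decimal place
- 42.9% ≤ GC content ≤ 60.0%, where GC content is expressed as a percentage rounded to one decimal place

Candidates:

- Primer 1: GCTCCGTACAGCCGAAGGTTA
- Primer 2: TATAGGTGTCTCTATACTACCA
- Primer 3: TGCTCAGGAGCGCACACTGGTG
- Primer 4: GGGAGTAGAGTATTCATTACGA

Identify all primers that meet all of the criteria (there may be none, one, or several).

Primer 1 only.

Primer 1 (21 nt, A=5 T=4 G=6 C=6): longest run = 2 ✓; length 21 ✓; Tm = 64.9 + 41·(12 − 16.4)/21 = 56.3°C ✓; GC 12/21 = 57.1% ✓ — passes.
Primer 2 (22 nt, A=6 T=8 G=3 C=5): longest run = 2 ✓; length 22 ✓; Tm = 64.9 + 41·(8 − 16.4)/22 = 49.2°C, outside 49.5–59.0°C ✗; GC 8/22 = 36.4%, outside 42.9–60.0% ✗ — fails.
Primer 3 (22 nt, A=4 T=4 G=8 C=6): longest run = 2 ✓; length 22 ✓; Tm = 64.9 + 41·(14 − 16.4)/22 = 60.4°C, outside 49.5–59.0°C ✗; GC 14/22 = 63.6%, outside 42.9–60.0% ✗ — fails.
Primer 4 (22 nt, A=7 T=6 G=7 C=2): longest run = 3 ✓; length 22 ✓; Tm = 64.9 + 41·(9 − 16.4)/22 = 51.1°C ✓; GC 9/22 = 40.9%, outside 42.9–60.0% ✗ — fails.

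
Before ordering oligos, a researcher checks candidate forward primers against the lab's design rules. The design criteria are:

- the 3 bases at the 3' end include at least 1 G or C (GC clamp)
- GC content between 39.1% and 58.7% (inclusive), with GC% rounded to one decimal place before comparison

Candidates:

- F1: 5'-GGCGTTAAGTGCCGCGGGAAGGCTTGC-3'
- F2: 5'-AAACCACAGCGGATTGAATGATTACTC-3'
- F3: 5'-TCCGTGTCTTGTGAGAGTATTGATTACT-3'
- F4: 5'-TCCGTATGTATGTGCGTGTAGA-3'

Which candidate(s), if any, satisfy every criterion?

F1 (27 nt, A=4 T=5 G=12 C=6): 3' end TGC has 2 G/C ✓; GC 18/27 = 66.7%, outside 39.1–58.7% ✗ — fails.
F2 (27 nt, A=10 T=6 G=5 C=6): 3' end CTC has 2 G/C ✓; GC 11/27 = 40.7% ✓ — passes.
F3 (28 nt, A=5 T=12 G=7 C=4): 3' end ACT has 1 G/C ✓; GC 11/28 = 39.3% ✓ — passes.
F4 (22 nt, A=4 T=8 G=7 C=3): 3' end AGA has 1 G/C ✓; GC 10/22 = 45.5% ✓ — passes.

F2, F3 and F4.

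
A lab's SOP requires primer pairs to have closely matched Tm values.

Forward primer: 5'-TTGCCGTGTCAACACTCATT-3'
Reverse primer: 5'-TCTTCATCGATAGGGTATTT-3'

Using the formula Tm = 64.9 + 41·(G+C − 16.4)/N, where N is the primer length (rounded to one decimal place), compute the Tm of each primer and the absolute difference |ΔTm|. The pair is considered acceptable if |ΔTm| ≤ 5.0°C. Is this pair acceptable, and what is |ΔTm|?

|ΔTm| = 4.1°C; the pair is acceptable.

Forward: G+C = 9, N = 20 → Tm = 64.9 + 41·(9 − 16.4)/20 = 49.7°C.
Reverse: G+C = 7, N = 20 → Tm = 64.9 + 41·(7 − 16.4)/20 = 45.6°C.
|ΔTm| = |49.7 − 45.6| = 4.1°C, ≤ 5.0°C.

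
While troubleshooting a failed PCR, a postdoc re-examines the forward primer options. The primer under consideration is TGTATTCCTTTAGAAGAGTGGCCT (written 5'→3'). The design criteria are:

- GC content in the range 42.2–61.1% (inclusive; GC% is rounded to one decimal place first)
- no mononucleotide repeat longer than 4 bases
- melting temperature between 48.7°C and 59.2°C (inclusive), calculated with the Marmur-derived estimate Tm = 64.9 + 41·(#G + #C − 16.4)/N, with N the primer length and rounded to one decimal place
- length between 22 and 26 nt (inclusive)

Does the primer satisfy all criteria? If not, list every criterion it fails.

Fails: GC content.

Base counts: A=5, T=9, G=6, C=4 (length 24).
GC content: GC 10/24 = 41.7%, outside 42.2–61.1% ✗
homopolymer run: longest run = 3 ✓
Tm: Tm = 64.9 + 41·(10 − 16.4)/24 = 54.0°C ✓
length: length 24 ✓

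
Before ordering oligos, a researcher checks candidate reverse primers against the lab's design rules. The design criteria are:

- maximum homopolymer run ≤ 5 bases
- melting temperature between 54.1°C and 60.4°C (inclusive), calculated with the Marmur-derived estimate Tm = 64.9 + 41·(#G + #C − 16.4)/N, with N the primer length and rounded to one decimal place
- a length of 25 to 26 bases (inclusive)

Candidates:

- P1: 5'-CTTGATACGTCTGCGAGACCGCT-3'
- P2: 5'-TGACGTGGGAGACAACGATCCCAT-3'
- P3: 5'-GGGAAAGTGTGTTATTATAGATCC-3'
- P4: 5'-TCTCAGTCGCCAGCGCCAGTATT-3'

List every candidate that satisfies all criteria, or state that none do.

None of the candidates satisfy all criteria.

P1 (23 nt, A=4 T=6 G=6 C=7): longest run = 2 ✓; Tm = 64.9 + 41·(13 − 16.4)/23 = 58.8°C ✓; length 23, outside 25–26 ✗ — fails.
P2 (24 nt, A=7 T=4 G=7 C=6): longest run = 3 ✓; Tm = 64.9 + 41·(13 − 16.4)/24 = 59.1°C ✓; length 24, outside 25–26 ✗ — fails.
P3 (24 nt, A=7 T=8 G=7 C=2): longest run = 3 ✓; Tm = 64.9 + 41·(9 − 16.4)/24 = 52.3°C, outside 54.1–60.4°C ✗; length 24, outside 25–26 ✗ — fails.
P4 (23 nt, A=4 T=6 G=5 C=8): longest run = 2 ✓; Tm = 64.9 + 41·(13 − 16.4)/23 = 58.8°C ✓; length 23, outside 25–26 ✗ — fails.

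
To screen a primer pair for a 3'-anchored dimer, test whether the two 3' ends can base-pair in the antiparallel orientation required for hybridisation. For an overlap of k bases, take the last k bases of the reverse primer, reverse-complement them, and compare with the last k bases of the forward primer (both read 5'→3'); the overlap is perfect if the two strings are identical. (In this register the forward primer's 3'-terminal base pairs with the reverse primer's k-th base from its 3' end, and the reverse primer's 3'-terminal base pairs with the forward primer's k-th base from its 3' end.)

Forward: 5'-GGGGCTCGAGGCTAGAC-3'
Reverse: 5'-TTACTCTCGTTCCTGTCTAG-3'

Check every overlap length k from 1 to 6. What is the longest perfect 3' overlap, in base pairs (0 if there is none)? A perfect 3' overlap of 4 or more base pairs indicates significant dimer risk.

Longest perfect overlap: 6 complementary base pairs; significant dimer risk (threshold 4).

Last 6 bases (5'→3') — forward …CTAGAC, reverse …GTCTAG.
Reverse complement of the reverse primer's last 6 bases: CTAGAC; its first k bases are the reverse complement of the reverse primer's last k bases, so a perfect k-base overlap needs the forward primer's last k bases to equal them.
Comparing (forward last k vs required): k=1: C vs C ✓; k=2: AC vs CT ✗; k=3: GAC vs CTA ✗; k=4: AGAC vs CTAG ✗; k=5: TAGAC vs CTAGA ✗; k=6: CTAGAC vs CTAGAC ✓.
Perfect overlaps at k = 1, 6; the largest is 6.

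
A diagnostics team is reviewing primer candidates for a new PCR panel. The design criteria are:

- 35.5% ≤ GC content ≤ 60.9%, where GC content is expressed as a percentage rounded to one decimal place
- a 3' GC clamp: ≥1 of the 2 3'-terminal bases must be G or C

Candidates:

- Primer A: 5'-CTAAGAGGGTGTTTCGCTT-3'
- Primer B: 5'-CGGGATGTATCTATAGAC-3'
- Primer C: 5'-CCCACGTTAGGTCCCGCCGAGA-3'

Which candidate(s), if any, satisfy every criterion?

Primer B only.

Primer A (19 nt, A=3 T=7 G=6 C=3): GC 9/19 = 47.4% ✓; 3' end TT has 0 G/C, need ≥1 ✗ — fails.
Primer B (18 nt, A=5 T=5 G=5 C=3): GC 8/18 = 44.4% ✓; 3' end AC has 1 G/C ✓ — passes.
Primer C (22 nt, A=4 T=3 G=6 C=9): GC 15/22 = 68.2%, outside 35.5–60.9% ✗; 3' end GA has 1 G/C ✓ — fails.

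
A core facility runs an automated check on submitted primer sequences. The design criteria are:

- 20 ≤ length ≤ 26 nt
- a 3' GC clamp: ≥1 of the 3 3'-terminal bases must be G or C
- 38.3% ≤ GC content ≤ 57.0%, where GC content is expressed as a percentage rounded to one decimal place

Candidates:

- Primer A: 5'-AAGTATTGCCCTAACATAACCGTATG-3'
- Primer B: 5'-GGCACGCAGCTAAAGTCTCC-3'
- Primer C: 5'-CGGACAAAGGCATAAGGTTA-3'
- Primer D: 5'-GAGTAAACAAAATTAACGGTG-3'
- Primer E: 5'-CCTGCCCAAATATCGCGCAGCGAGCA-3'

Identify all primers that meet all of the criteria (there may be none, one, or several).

Primer A (26 nt, A=9 T=7 G=4 C=6): length 26 ✓; 3' end ATG has 1 G/C ✓; GC 10/26 = 38.5% ✓ — passes.
Primer B (20 nt, A=5 T=3 G=5 C=7): length 20 ✓; 3' end TCC has 2 G/C ✓; GC 12/20 = 60.0%, outside 38.3–57.0% ✗ — fails.
Primer C (20 nt, A=8 T=3 G=6 C=3): length 20 ✓; 3' end TTA has 0 G/C, need ≥1 ✗; GC 9/20 = 45.0% ✓ — fails.
Primer D (21 nt, A=10 T=4 G=5 C=2): length 21 ✓; 3' end GTG has 2 G/C ✓; GC 7/21 = 33.3%, outside 38.3–57.0% ✗ — fails.
Primer E (26 nt, A=7 T=3 G=6 C=10): length 26 ✓; 3' end GCA has 2 G/C ✓; GC 16/26 = 61.5%, outside 38.3–57.0% ✗ — fails.

Primer A only.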